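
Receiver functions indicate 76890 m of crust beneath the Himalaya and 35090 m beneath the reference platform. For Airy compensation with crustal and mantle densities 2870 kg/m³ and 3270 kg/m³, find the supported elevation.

Excess crust Δ = 76890 m − 35090 m = 41800 m, split between elevation h and root r with h + r = Δ.
Airy balance ρ_c h = (ρ_m − ρ_c) r gives r = h ρ_c/(ρ_m − ρ_c), so h (1 + ρ_c/(ρ_m − ρ_c)) = Δ, i.e. h = Δ (ρ_m − ρ_c)/ρ_m.
h = 41800 m × 400/3270 = 5110 m.

5110 m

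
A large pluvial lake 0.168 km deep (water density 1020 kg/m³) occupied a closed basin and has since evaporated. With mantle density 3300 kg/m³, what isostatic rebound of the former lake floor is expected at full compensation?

0.0519 km

u = d ρ_w/ρ_m = 0.168 km × 1020/3300 = 0.0519 km.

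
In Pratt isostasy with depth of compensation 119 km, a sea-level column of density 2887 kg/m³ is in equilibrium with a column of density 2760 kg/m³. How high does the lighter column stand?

ρ_ref D = ρ (D + h) → h = D (ρ_ref − ρ)/ρ.
h = 119 km × (2887 − 2760)/2760 = 5.48 km.

5.48 km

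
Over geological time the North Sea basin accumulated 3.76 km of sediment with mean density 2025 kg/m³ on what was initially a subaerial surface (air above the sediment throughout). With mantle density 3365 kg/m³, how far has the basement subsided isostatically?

Subaerial load: s = t ρ_sed / ρ_m = 3.76 km × 2025/3365 = 2.26 km.

2.26 km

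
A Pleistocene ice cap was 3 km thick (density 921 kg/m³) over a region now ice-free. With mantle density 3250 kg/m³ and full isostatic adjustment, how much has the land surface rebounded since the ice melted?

Removing the load lets mantle flow back in; uplift u satisfies ρ_ice t = ρ_m u.
u = t ρ_ice/ρ_m = 3 km × 921/3250 = 0.85 km.

0.85 km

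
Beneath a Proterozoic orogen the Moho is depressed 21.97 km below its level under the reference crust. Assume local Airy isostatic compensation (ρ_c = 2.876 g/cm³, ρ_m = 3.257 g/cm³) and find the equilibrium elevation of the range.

2.91 km

In Airy isostatic equilibrium: ρ_c h = (ρ_m − ρ_c) r.
h = r (ρ_m − ρ_c) / ρ_c = 21.97 km × (3.257 − 2.876) / 2.876 = 2.91 km.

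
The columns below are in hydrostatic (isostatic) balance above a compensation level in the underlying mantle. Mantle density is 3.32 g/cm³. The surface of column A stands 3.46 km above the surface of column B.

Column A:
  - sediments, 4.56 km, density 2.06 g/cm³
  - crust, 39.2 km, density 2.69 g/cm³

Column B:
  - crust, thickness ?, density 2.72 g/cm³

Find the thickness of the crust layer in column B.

Take the compensation level at the base of the deeper column (depth z_c below the surface of column A) and equate Σ ρ_i t_i down to z_c; mantle fills any gap and the z_c terms cancel.
Column A: 4.56×2.06 + 39.2×2.69 + (z_c − 43.76)×3.32
Column B: 3.46×0 + x×2.72 + (z_c − 3.46 − 0 − x)×3.32
The z_c×3.32 term appears on both sides and cancels. Collect the known terms of each column as K = Σ(ρt)_known − 3.32 × (depth of known layers): K_A = 114.8416 − 3.32×43.76 = −30.4416; K_B = 0 − 3.32×(3.46 + 0) = −11.4872.
Balance: K_A = K_B − x×(3.32 − 2.72), so x = (K_B − K_A)/(3.32 − 2.72) = 18.9544/0.6 = 31.6 km.

31.6 km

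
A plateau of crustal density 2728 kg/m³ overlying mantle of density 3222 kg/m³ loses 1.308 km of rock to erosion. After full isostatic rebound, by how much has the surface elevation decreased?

0.201 km

Rebound u = e ρ_c/ρ_m = 1.308 km × 2728/3222 = 1.107 km.
Net surface drop = e − u = 1.308 km − 1.107 km = e (ρ_m − ρ_c)/ρ_m = 0.201 km.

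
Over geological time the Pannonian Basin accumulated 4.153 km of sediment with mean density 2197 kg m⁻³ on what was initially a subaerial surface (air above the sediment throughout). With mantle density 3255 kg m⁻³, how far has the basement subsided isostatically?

2.8 km

Subaerial load: s = t ρ_sed / ρ_m = 4.153 km × 2197/3255 = 2.8 km.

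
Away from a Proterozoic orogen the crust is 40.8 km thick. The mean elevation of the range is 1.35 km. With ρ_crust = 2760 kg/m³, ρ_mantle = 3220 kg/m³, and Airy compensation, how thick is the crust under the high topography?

50.2 km

Root depth r = h ρ_c / (ρ_m − ρ_c) = 1.35 km × 2760 / 460 = 8.1 km.
Total thickness = T + h + r = 40.8 km + 1.35 km + 8.1 km = 50.2 km.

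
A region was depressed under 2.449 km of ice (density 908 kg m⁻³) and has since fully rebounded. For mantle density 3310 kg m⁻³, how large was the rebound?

Removing the load lets mantle flow back in; uplift u satisfies ρ_ice t = ρ_m u.
u = t ρ_ice/ρ_m = 2.449 km × 908/3310 = 0.672 km.

0.672 km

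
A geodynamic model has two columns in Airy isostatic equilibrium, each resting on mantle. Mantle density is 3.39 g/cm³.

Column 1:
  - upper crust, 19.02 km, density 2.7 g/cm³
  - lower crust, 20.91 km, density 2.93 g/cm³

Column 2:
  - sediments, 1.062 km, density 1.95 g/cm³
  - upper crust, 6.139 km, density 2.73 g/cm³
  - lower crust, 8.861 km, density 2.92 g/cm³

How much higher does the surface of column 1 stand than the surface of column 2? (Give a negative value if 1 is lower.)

3.83 km

For any compensation level in the mantle, the mantle terms cancel and isostasy reduces to e = (Σt_1 − Σt_2) − (Σ(ρt)_1 − Σ(ρt)_2) / ρ_m.
Σt_1 = 39.93 km; Σt_2 = 16.062 km; Σ(ρt)_1 = 112.6203; Σ(ρt)_2 = 44.70449 (in km·g/cm³).
e = (39.93 − 16.062) − (112.6203 − 44.70449) / 3.39 = 3.83 km.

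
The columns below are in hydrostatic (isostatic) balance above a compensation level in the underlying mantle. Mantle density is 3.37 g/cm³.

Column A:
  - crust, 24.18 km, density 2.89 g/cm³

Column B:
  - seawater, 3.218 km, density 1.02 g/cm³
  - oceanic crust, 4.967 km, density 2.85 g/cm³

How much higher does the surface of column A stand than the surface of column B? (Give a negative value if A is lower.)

0.434 km

For any compensation level in the mantle, the mantle terms cancel and isostasy reduces to e = (Σt_A − Σt_B) − (Σ(ρt)_A − Σ(ρt)_B) / ρ_m.
Σt_A = 24.18 km; Σt_B = 8.185 km; Σ(ρt)_A = 69.8802; Σ(ρt)_B = 17.43831 (in km·g/cm³).
e = (24.18 − 8.185) − (69.8802 − 17.43831) / 3.37 = 0.434 km.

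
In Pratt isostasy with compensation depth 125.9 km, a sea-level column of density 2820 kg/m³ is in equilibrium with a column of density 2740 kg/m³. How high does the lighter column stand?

3.68 km

ρ_ref D = ρ (D + h) → h = D (ρ_ref − ρ)/ρ.
h = 125.9 km × (2820 − 2740)/2740 = 3.68 km.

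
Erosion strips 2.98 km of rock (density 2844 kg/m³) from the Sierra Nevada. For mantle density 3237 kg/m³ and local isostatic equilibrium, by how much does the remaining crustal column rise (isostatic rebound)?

Unloading: uplift u = e ρ_c/ρ_m = 2.98 km × 2844/3237 = 2.62 km.

2.62 km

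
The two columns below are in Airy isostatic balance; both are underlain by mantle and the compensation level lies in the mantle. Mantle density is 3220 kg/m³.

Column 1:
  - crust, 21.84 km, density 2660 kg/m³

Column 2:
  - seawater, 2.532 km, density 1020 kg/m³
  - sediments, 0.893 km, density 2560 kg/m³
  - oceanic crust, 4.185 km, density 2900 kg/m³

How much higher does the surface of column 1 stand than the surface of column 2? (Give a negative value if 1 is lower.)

For any compensation level in the mantle, the mantle terms cancel and isostasy reduces to e = (Σt_1 − Σt_2) − (Σ(ρt)_1 − Σ(ρt)_2) / ρ_m.
Σt_1 = 21.84 km; Σt_2 = 7.61 km; Σ(ρt)_1 = 58094.4; Σ(ρt)_2 = 17005.22 (in km·kg/m³).
e = (21.84 − 7.61) − (58094.4 − 17005.22) / 3220 = 1.47 km.

1.47 km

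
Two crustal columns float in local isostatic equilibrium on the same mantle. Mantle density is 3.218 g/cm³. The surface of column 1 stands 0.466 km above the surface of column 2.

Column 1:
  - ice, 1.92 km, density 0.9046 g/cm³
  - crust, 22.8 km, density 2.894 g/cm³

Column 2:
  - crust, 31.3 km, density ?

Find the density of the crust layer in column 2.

Take the compensation level at the base of the deeper column (depth z_c below the surface of column 1) and equate Σ ρ_i t_i down to z_c; mantle fills any gap and the z_c terms cancel.
Column 1: 1.92×0.9046 + 22.8×2.894 + (z_c − 24.72)×3.218
Column 2: 0.466×0 + 31.3×ρ + (z_c − 0.466 − 31.3)×3.218
The z_c×3.218 term appears on both sides and cancels. Collect the known terms of each column as K = Σ(ρt)_known − 3.218 × (depth of known layers): K_1 = 67.720032 − 3.218×24.72 = −11.828928; K_2 = 0 − 3.218×(0.466 + 31.3) = −102.222988.
Balance: K_1 = K_2 + 31.3×ρ, so ρ = (K_1 − K_2)/31.3 = 90.3941/31.3 = 2.89 g/cm³.

2.89 g/cm³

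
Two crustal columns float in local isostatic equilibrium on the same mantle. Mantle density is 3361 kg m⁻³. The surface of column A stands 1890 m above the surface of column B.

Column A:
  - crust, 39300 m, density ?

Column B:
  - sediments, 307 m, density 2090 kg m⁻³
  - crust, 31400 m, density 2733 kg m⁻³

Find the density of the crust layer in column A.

2690 kg m⁻³

Take the compensation level at the base of the deeper column (depth z_c below the surface of column A) and equate Σ ρ_i t_i down to z_c; mantle fills any gap and the z_c terms cancel.
Column A: 39300×ρ + (z_c − 39300)×3361
Column B: 1890×0 + 307×2090 + 31400×2733 + (z_c − 1890 − 31707)×3361
The z_c×3361 term appears on both sides and cancels. Collect the known terms of each column as K = Σ(ρt)_known − 3361 × (depth of known layers): K_A = 0 − 3361×39300 = −132087300; K_B = 86457830 − 3361×(1890 + 31707) = −26461687.
Balance: K_A + 39300×ρ = K_B, so ρ = (K_B − K_A)/39300 = 105626000/39300 = 2690 kg m⁻³.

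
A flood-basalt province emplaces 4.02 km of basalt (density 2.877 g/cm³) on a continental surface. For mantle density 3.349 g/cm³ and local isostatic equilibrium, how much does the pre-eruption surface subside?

Subaerial loading: s = t ρ_load / ρ_m.
s = 4.02 km × 2.877/3.349 = 3.45 km.

3.45 km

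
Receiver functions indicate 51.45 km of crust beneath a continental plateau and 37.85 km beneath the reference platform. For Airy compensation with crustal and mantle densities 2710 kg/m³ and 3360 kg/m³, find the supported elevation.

Excess crust Δ = 51.45 km − 37.85 km = 13.6 km, split between elevation h and root r with h + r = Δ.
Airy balance ρ_c h = (ρ_m − ρ_c) r gives r = h ρ_c/(ρ_m − ρ_c), so h (1 + ρ_c/(ρ_m − ρ_c)) = Δ, i.e. h = Δ (ρ_m − ρ_c)/ρ_m.
h = 13.6 km × 650/3360 = 2.63 km.

2.63 km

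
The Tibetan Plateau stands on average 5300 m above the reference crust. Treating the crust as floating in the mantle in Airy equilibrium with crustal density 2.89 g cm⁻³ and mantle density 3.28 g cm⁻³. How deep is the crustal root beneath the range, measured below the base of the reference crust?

Equating mass per unit area of the two columns: the weight of the topography is balanced by the buoyancy of the root, ρ_c h = (ρ_m − ρ_c) r.
r = h · ρ_c / (ρ_m − ρ_c) = 5300 m × 2.89 / (3.28 − 2.89) = 39300 m.

39300 m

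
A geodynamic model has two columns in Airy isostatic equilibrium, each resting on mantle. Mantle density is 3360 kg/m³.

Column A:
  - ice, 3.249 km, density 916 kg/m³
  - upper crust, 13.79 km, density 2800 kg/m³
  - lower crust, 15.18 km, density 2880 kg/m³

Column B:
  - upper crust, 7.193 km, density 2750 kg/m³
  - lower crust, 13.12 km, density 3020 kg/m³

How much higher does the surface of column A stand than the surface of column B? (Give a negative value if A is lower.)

For any compensation level in the mantle, the mantle terms cancel and isostasy reduces to e = (Σt_A − Σt_B) − (Σ(ρt)_A − Σ(ρt)_B) / ρ_m.
Σt_A = 32.219 km; Σt_B = 20.313 km; Σ(ρt)_A = 85306.484; Σ(ρt)_B = 59403.15 (in km·kg/m³).
e = (32.219 − 20.313) − (85306.484 − 59403.15) / 3360 = 4.2 km.

4.2 km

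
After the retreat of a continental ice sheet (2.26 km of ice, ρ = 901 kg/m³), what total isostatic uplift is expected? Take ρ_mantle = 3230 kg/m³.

0.63 km

Removing the load lets mantle flow back in; uplift u satisfies ρ_ice t = ρ_m u.
u = t ρ_ice/ρ_m = 2.26 km × 901/3230 = 0.63 km.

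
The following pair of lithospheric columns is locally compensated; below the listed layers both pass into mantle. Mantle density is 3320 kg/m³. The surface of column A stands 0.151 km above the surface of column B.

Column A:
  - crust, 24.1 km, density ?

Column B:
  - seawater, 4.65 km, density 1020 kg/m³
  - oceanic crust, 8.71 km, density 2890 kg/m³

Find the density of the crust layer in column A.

2700 kg/m³

Take the compensation level at the base of the deeper column (depth z_c below the surface of column A) and equate Σ ρ_i t_i down to z_c; mantle fills any gap and the z_c terms cancel.
Column A: 24.1×ρ + (z_c − 24.1)×3320
Column B: 0.151×0 + 4.65×1020 + 8.71×2890 + (z_c − 0.151 − 13.36)×3320
The z_c×3320 term appears on both sides and cancels. Collect the known terms of each column as K = Σ(ρt)_known − 3320 × (depth of known layers): K_A = 0 − 3320×24.1 = −80012; K_B = 29914.9 − 3320×(0.151 + 13.36) = −14941.62.
Balance: K_A + 24.1×ρ = K_B, so ρ = (K_B − K_A)/24.1 = 65070.4/24.1 = 2700 kg/m³.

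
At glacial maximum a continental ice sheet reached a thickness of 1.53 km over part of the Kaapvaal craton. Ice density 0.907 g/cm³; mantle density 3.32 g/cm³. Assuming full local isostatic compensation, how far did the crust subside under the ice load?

By Archimedes' principle applied to the lithosphere: the ice load ρ_ice t is balanced by mantle displaced below, ρ_m s.
s = t ρ_ice / ρ_m = 1.53 km × 0.907/3.32 = 0.418 km.

0.418 km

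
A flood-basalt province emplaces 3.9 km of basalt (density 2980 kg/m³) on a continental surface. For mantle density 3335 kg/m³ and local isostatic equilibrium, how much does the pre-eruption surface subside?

3.48 km

Subaerial loading: s = t ρ_load / ρ_m.
s = 3.9 km × 2980/3335 = 3.48 km.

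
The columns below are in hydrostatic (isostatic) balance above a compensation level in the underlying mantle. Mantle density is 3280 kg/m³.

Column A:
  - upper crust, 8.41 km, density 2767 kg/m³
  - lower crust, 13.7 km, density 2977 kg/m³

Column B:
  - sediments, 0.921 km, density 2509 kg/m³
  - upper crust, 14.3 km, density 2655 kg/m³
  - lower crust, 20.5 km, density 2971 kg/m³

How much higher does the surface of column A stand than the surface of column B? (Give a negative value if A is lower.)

−2.29 km

For any compensation level in the mantle, the mantle terms cancel and isostasy reduces to e = (Σt_A − Σt_B) − (Σ(ρt)_A − Σ(ρt)_B) / ρ_m.
Σt_A = 22.11 km; Σt_B = 35.721 km; Σ(ρt)_A = 64055.37; Σ(ρt)_B = 101182.789 (in km·kg/m³).
e = (22.11 − 35.721) − (64055.37 − 101182.789) / 3280 = −2.29 km.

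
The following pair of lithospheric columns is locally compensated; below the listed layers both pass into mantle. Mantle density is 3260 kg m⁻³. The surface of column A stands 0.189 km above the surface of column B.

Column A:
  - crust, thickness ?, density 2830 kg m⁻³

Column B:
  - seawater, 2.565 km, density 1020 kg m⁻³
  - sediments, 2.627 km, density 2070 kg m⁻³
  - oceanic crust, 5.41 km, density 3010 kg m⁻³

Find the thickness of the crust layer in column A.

25.2 km

Take the compensation level at the base of the deeper column (depth z_c below the surface of column A) and equate Σ ρ_i t_i down to z_c; mantle fills any gap and the z_c terms cancel.
Column A: x×2830 + (z_c − 0 − x)×3260
Column B: 0.189×0 + 2.565×1020 + 2.627×2070 + 5.41×3010 + (z_c − 0.189 − 10.602)×3260
The z_c×3260 term appears on both sides and cancels. Collect the known terms of each column as K = Σ(ρt)_known − 3260 × (depth of known layers): K_A = 0 − 3260×0 = 0; K_B = 24338.29 − 3260×(0.189 + 10.602) = −10840.37.
Balance: K_A − x×(3260 − 2830) = K_B, so x = (K_A − K_B)/(3260 − 2830) = 10840.4/430 = 25.2 km.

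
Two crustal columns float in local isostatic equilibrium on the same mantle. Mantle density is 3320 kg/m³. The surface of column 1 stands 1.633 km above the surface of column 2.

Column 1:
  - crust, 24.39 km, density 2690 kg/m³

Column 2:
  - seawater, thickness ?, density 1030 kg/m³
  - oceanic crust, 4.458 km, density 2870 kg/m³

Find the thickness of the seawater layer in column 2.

3.47 km

Take the compensation level at the base of the deeper column (depth z_c below the surface of column 1) and equate Σ ρ_i t_i down to z_c; mantle fills any gap and the z_c terms cancel.
Column 1: 24.39×2690 + (z_c − 24.39)×3320
Column 2: 1.633×0 + x×1030 + 4.458×2870 + (z_c − 1.633 − 4.458 − x)×3320
The z_c×3320 term appears on both sides and cancels. Collect the known terms of each column as K = Σ(ρt)_known − 3320 × (depth of known layers): K_1 = 65609.1 − 3320×24.39 = −15365.7; K_2 = 12794.46 − 3320×(1.633 + 4.458) = −7427.66.
Balance: K_1 = K_2 − x×(3320 − 1030), so x = (K_2 − K_1)/(3320 − 1030) = 7938.04/2290 = 3.47 km.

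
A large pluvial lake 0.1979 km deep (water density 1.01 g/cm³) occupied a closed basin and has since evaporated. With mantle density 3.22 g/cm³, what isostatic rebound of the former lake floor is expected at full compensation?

0.0621 km

u = d ρ_w/ρ_m = 0.1979 km × 1.01/3.22 = 0.0621 km.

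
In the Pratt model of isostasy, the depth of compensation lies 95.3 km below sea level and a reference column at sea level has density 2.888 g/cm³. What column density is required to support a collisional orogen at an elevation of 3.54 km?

2.78 g/cm³

Pratt balance: ρ_ref D = ρ (D + h).
ρ = ρ_ref D/(D + h) = 2.888 × 95.3 km/(95.3 km + 3.54 km) = 2.78 g/cm³.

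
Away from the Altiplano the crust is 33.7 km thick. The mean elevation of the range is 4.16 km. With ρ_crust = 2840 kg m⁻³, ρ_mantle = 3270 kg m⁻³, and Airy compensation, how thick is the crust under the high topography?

Root depth r = h ρ_c / (ρ_m − ρ_c) = 4.16 km × 2840 / 430 = 27.48 km.
Total thickness = T + h + r = 33.7 km + 4.16 km + 27.48 km = 65.3 km.

65.3 km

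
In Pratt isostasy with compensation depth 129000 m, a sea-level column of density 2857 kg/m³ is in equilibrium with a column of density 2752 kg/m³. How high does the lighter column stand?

ρ_ref D = ρ (D + h) → h = D (ρ_ref − ρ)/ρ.
h = 129000 m × (2857 − 2752)/2752 = 4920 m.

4920 m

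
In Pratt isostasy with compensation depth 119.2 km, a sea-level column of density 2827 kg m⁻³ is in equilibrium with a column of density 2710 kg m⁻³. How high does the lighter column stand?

5.15 km

ρ_ref D = ρ (D + h) → h = D (ρ_ref − ρ)/ρ.
h = 119.2 km × (2827 − 2710)/2710 = 5.15 km.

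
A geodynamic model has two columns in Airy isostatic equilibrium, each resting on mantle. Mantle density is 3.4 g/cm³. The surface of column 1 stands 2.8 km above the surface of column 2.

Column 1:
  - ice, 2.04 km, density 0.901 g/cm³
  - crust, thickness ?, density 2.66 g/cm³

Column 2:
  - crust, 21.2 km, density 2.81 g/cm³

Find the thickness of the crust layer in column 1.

Take the compensation level at the base of the deeper column (depth z_c below the surface of column 1) and equate Σ ρ_i t_i down to z_c; mantle fills any gap and the z_c terms cancel.
Column 1: 2.04×0.901 + x×2.66 + (z_c − 2.04 − x)×3.4
Column 2: 2.8×0 + 21.2×2.81 + (z_c − 2.8 − 21.2)×3.4
The z_c×3.4 term appears on both sides and cancels. Collect the known terms of each column as K = Σ(ρt)_known − 3.4 × (depth of known layers): K_1 = 1.83804 − 3.4×2.04 = −5.09796; K_2 = 59.572 − 3.4×(2.8 + 21.2) = −22.028.
Balance: K_1 − x×(3.4 − 2.66) = K_2, so x = (K_1 − K_2)/(3.4 − 2.66) = 16.93/0.74 = 22.9 km.

22.9 km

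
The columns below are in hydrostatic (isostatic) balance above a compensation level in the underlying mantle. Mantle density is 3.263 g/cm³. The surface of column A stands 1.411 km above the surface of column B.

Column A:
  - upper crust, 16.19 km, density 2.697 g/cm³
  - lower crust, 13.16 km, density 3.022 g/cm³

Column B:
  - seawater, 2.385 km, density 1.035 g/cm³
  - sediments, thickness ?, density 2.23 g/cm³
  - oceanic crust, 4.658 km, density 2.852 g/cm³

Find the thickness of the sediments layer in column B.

Take the compensation level at the base of the deeper column (depth z_c below the surface of column A) and equate Σ ρ_i t_i down to z_c; mantle fills any gap and the z_c terms cancel.
Column A: 16.19×2.697 + 13.16×3.022 + (z_c − 29.35)×3.263
Column B: 1.411×0 + 2.385×1.035 + x×2.23 + 4.658×2.852 + (z_c − 1.411 − 7.043 − x)×3.263
The z_c×3.263 term appears on both sides and cancels. Collect the known terms of each column as K = Σ(ρt)_known − 3.263 × (depth of known layers): K_A = 83.43395 − 3.263×29.35 = −12.3351; K_B = 15.753091 − 3.263×(1.411 + 7.043) = −11.832311.
Balance: K_A = K_B − x×(3.263 − 2.23), so x = (K_B − K_A)/(3.263 − 2.23) = 0.502789/1.033 = 0.487 km.

0.487 km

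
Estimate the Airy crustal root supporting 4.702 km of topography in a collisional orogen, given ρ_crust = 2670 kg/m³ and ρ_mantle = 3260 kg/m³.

21.3 km

Balancing pressure at the compensation depth: the weight of the topography is balanced by the buoyancy of the root, ρ_c h = (ρ_m − ρ_c) r.
r = h · ρ_c / (ρ_m − ρ_c) = 4.702 km × 2670 / (3260 − 2670) = 21.3 km.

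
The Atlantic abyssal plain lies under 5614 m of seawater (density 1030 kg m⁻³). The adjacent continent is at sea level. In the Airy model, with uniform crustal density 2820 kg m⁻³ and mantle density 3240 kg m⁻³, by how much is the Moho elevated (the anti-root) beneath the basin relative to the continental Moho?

23900 m

Balancing pressure at the compensation depth: replacing crust with seawater at the top is compensated by replacing crust with mantle at the base: d (ρ_c − ρ_w) = a (ρ_m − ρ_c).
a = d (ρ_c − ρ_w)/(ρ_m − ρ_c) = 5614 m × 1790/420 = 23900 m.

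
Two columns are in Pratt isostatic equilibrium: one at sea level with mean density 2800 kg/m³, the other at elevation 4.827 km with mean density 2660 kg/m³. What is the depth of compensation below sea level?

91.7 km

ρ_ref D = ρ (D + h) → D (ρ_ref − ρ) = ρ h.
D = ρ h/(ρ_ref − ρ) = 2660 × 4.827 km/(2800 − 2660) = 91.7 km.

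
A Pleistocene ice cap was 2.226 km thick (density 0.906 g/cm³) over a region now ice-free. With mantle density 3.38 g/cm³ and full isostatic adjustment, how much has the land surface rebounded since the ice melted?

0.597 km

Removing the load lets mantle flow back in; uplift u satisfies ρ_ice t = ρ_m u.
u = t ρ_ice/ρ_m = 2.226 km × 0.906/3.38 = 0.597 km.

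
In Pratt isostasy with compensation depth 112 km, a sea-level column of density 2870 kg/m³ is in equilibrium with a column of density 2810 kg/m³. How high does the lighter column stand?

2.39 km

ρ_ref D = ρ (D + h) → h = D (ρ_ref − ρ)/ρ.
h = 112 km × (2870 − 2810)/2810 = 2.39 km.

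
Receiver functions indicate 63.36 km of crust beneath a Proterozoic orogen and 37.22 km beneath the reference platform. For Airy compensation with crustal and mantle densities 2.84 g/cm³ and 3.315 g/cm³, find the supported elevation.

Excess crust Δ = 63.36 km − 37.22 km = 26.14 km, split between elevation h and root r with h + r = Δ.
Airy balance ρ_c h = (ρ_m − ρ_c) r gives r = h ρ_c/(ρ_m − ρ_c), so h (1 + ρ_c/(ρ_m − ρ_c)) = Δ, i.e. h = Δ (ρ_m − ρ_c)/ρ_m.
h = 26.14 km × 0.475/3.315 = 3.75 km.

3.75 km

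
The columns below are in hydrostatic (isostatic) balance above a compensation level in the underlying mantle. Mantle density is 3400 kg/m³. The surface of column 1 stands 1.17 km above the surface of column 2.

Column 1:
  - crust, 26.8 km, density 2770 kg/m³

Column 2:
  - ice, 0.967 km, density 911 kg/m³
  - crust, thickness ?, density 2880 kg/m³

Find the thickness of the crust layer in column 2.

20.2 km

Take the compensation level at the base of the deeper column (depth z_c below the surface of column 1) and equate Σ ρ_i t_i down to z_c; mantle fills any gap and the z_c terms cancel.
Column 1: 26.8×2770 + (z_c − 26.8)×3400
Column 2: 1.17×0 + 0.967×911 + x×2880 + (z_c − 1.17 − 0.967 − x)×3400
The z_c×3400 term appears on both sides and cancels. Collect the known terms of each column as K = Σ(ρt)_known − 3400 × (depth of known layers): K_1 = 74236 − 3400×26.8 = −16884; K_2 = 880.937 − 3400×(1.17 + 0.967) = −6384.863.
Balance: K_1 = K_2 − x×(3400 − 2880), so x = (K_2 − K_1)/(3400 − 2880) = 10499.1/520 = 20.2 km.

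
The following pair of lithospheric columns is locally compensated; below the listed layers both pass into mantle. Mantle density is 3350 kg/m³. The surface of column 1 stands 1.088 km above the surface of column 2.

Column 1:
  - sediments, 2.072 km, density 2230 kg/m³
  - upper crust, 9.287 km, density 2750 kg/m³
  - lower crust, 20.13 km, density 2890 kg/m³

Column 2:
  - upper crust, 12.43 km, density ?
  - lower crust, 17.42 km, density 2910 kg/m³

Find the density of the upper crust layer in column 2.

Take the compensation level at the base of the deeper column (depth z_c below the surface of column 1) and equate Σ ρ_i t_i down to z_c; mantle fills any gap and the z_c terms cancel.
Column 1: 2.072×2230 + 9.287×2750 + 20.13×2890 + (z_c − 31.489)×3350
Column 2: 1.088×0 + 12.43×ρ + 17.42×2910 + (z_c − 1.088 − 29.85)×3350
The z_c×3350 term appears on both sides and cancels. Collect the known terms of each column as K = Σ(ρt)_known − 3350 × (depth of known layers): K_1 = 88335.51 − 3350×31.489 = −17152.64; K_2 = 50692.2 − 3350×(1.088 + 29.85) = −52950.1.
Balance: K_1 = K_2 + 12.43×ρ, so ρ = (K_1 − K_2)/12.43 = 35797.5/12.43 = 2880 kg/m³.

2880 kg/m³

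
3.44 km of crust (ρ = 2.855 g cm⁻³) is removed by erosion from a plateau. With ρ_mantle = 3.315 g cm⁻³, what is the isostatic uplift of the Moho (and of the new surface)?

Unloading: uplift u = e ρ_c/ρ_m = 3.44 km × 2.855/3.315 = 2.96 km.

2.96 km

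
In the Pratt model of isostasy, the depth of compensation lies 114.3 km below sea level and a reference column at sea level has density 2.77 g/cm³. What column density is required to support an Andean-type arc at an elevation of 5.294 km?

2.65 g/cm³

Pratt balance: ρ_ref D = ρ (D + h).
ρ = ρ_ref D/(D + h) = 2.77 × 114.3 km/(114.3 km + 5.294 km) = 2.65 g/cm³.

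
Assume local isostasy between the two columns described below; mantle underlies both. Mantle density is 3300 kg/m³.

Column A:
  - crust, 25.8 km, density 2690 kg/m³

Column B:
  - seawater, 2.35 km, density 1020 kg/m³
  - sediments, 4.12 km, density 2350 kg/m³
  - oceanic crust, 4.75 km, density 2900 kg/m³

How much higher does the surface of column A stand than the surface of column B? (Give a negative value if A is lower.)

1.38 km

For any compensation level in the mantle, the mantle terms cancel and isostasy reduces to e = (Σt_A − Σt_B) − (Σ(ρt)_A − Σ(ρt)_B) / ρ_m.
Σt_A = 25.8 km; Σt_B = 11.22 km; Σ(ρt)_A = 69402; Σ(ρt)_B = 25854 (in km·kg/m³).
e = (25.8 − 11.22) − (69402 − 25854) / 3300 = 1.38 km.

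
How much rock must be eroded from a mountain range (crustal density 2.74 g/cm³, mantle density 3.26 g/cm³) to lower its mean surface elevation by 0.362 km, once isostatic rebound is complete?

2.27 km

Net drop Δ = e − u = e − e ρ_c/ρ_m = e (ρ_m − ρ_c)/ρ_m.
e = Δ ρ_m/(ρ_m − ρ_c) = 0.362 km × 3.26/0.52 = 2.27 km.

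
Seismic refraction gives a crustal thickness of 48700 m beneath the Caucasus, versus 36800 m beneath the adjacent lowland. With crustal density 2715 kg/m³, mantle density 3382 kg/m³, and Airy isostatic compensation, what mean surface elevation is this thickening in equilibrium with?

2350 m

Excess crust Δ = 48700 m − 36800 m = 11900 m, split between elevation h and root r with h + r = Δ.
Airy balance ρ_c h = (ρ_m − ρ_c) r gives r = h ρ_c/(ρ_m − ρ_c), so h (1 + ρ_c/(ρ_m − ρ_c)) = Δ, i.e. h = Δ (ρ_m − ρ_c)/ρ_m.
h = 11900 m × 667/3382 = 2350 m.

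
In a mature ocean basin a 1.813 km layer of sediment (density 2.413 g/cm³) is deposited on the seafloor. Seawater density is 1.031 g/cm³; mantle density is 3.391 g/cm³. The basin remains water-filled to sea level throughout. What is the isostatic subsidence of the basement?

Submarine loading: the sediment displaces seawater, and the subsidence is in turn flooded, so s (ρ_m − ρ_w) = t (ρ_sed − ρ_w).
s = 1.813 km × (2.413 − 1.031) / (3.391 − 1.031) = 1.06 km.

1.06 km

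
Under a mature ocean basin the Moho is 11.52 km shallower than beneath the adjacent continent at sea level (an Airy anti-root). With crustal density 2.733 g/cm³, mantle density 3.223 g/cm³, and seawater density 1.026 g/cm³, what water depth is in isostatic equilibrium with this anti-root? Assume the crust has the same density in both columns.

Replacing a thickness d of crust by seawater at the top must be balanced by replacing crust with mantle at the base: d (ρ_c − ρ_w) = a (ρ_m − ρ_c).
d = a (ρ_m − ρ_c)/(ρ_c − ρ_w) = 11.52 km × 0.49/1.707 = 3.31 km.

3.31 km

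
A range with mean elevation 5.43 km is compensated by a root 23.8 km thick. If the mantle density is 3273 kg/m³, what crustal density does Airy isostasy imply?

ρ_c h = (ρ_m − ρ_c) r → ρ_c (h + r) = ρ_m r → ρ_c = ρ_m r / (h + r).
ρ_c = 3273 × 23.8 km / (5.43 km + 23.8 km) = 2660 kg/m³.

2660 kg/m³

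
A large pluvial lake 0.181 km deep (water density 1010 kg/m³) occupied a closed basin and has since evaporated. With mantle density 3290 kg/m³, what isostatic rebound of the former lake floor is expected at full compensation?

0.0556 km

u = d ρ_w/ρ_m = 0.181 km × 1010/3290 = 0.0556 km.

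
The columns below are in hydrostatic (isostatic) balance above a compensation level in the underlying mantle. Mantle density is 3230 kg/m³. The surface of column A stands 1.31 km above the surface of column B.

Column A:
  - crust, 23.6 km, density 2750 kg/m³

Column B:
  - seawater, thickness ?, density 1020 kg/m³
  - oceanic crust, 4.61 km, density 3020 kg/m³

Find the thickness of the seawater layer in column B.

Take the compensation level at the base of the deeper column (depth z_c below the surface of column A) and equate Σ ρ_i t_i down to z_c; mantle fills any gap and the z_c terms cancel.
Column A: 23.6×2750 + (z_c − 23.6)×3230
Column B: 1.31×0 + x×1020 + 4.61×3020 + (z_c − 1.31 − 4.61 − x)×3230
The z_c×3230 term appears on both sides and cancels. Collect the known terms of each column as K = Σ(ρt)_known − 3230 × (depth of known layers): K_A = 64900 − 3230×23.6 = −11328; K_B = 13922.2 − 3230×(1.31 + 4.61) = −5199.4.
Balance: K_A = K_B − x×(3230 − 1020), so x = (K_B − K_A)/(3230 − 1020) = 6128.6/2210 = 2.77 km.

2.77 km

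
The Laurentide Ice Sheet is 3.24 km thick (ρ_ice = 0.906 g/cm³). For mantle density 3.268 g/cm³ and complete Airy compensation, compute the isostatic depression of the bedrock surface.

Balancing pressure at the compensation depth: the ice load ρ_ice t is balanced by mantle displaced below, ρ_m s.
s = t ρ_ice / ρ_m = 3.24 km × 0.906/3.268 = 0.898 km.

0.898 km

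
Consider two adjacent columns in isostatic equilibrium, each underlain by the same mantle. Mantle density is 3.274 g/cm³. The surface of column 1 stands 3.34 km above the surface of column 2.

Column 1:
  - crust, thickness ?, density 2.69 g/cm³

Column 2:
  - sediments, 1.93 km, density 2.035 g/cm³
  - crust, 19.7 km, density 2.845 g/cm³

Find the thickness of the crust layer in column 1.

Take the compensation level at the base of the deeper column (depth z_c below the surface of column 1) and equate Σ ρ_i t_i down to z_c; mantle fills any gap and the z_c terms cancel.
Column 1: x×2.69 + (z_c − 0 − x)×3.274
Column 2: 3.34×0 + 1.93×2.035 + 19.7×2.845 + (z_c − 3.34 − 21.63)×3.274
The z_c×3.274 term appears on both sides and cancels. Collect the known terms of each column as K = Σ(ρt)_known − 3.274 × (depth of known layers): K_1 = 0 − 3.274×0 = 0; K_2 = 59.97405 − 3.274×(3.34 + 21.63) = −21.77773.
Balance: K_1 − x×(3.274 − 2.69) = K_2, so x = (K_1 − K_2)/(3.274 − 2.69) = 21.7777/0.584 = 37.3 km.

37.3 km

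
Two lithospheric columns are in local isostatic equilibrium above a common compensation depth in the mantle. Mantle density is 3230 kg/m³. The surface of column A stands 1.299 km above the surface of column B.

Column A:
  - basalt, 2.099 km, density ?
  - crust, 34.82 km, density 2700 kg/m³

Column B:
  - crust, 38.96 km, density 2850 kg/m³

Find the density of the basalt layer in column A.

2970 kg/m³

Take the compensation level at the base of the deeper column (depth z_c below the surface of column A) and equate Σ ρ_i t_i down to z_c; mantle fills any gap and the z_c terms cancel.
Column A: 2.099×ρ + 34.82×2700 + (z_c − 36.919)×3230
Column B: 1.299×0 + 38.96×2850 + (z_c − 1.299 − 38.96)×3230
The z_c×3230 term appears on both sides and cancels. Collect the known terms of each column as K = Σ(ρt)_known − 3230 × (depth of known layers): K_A = 94014 − 3230×36.919 = −25234.37; K_B = 111036 − 3230×(1.299 + 38.96) = −19000.57.
Balance: K_A + 2.099×ρ = K_B, so ρ = (K_B − K_A)/2.099 = 6233.8/2.099 = 2970 kg/m³.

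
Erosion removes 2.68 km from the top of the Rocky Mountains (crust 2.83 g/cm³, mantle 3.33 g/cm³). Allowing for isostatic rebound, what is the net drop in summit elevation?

0.402 km

Rebound u = e ρ_c/ρ_m = 2.68 km × 2.83/3.33 = 2.278 km.
Net surface drop = e − u = 2.68 km − 2.278 km = e (ρ_m − ρ_c)/ρ_m = 0.402 km.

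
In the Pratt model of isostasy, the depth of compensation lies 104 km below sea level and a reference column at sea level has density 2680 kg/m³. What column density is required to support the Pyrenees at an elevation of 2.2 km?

2620 kg/m³

Pratt balance: ρ_ref D = ρ (D + h).
ρ = ρ_ref D/(D + h) = 2680 × 104 km/(104 km + 2.2 km) = 2620 kg/m³.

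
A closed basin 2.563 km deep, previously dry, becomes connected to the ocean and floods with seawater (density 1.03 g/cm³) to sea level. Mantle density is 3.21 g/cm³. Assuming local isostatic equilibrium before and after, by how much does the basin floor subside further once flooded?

1.21 km

After flooding the water column is d + s deep. Its weight must equal the weight of mantle displaced by the extra subsidence s: (d + s) ρ_w = s ρ_m.
s = d ρ_w / (ρ_m − ρ_w) = 2.563 km × 1.03/(3.21 − 1.03) = 1.21 km.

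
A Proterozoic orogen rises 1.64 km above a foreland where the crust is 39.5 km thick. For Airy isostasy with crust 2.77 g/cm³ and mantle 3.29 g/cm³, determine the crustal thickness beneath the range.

49.9 km

Root depth r = h ρ_c / (ρ_m − ρ_c) = 1.64 km × 2.77 / 0.52 = 8.736 km.
Total thickness = T + h + r = 39.5 km + 1.64 km + 8.736 km = 49.9 km.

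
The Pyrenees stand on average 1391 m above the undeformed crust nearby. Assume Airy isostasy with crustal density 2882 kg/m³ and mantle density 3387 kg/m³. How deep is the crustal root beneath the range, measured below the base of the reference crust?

7940 m

By Archimedes' principle applied to the lithosphere: the weight of the topography is balanced by the buoyancy of the root, ρ_c h = (ρ_m − ρ_c) r.
r = h · ρ_c / (ρ_m − ρ_c) = 1391 m × 2882 / (3387 − 2882) = 7940 m.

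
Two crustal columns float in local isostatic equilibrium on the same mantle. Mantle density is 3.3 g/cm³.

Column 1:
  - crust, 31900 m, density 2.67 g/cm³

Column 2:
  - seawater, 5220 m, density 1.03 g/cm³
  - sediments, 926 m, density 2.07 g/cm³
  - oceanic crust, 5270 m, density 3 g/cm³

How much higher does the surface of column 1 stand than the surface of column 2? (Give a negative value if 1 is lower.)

1680 m

For any compensation level in the mantle, the mantle terms cancel and isostasy reduces to e = (Σt_1 − Σt_2) − (Σ(ρt)_1 − Σ(ρt)_2) / ρ_m.
Σt_1 = 31900 m; Σt_2 = 11416 m; Σ(ρt)_1 = 85173; Σ(ρt)_2 = 23103.42 (in m·g/cm³).
e = (31900 − 11416) − (85173 − 23103.42) / 3.3 = 1680 m.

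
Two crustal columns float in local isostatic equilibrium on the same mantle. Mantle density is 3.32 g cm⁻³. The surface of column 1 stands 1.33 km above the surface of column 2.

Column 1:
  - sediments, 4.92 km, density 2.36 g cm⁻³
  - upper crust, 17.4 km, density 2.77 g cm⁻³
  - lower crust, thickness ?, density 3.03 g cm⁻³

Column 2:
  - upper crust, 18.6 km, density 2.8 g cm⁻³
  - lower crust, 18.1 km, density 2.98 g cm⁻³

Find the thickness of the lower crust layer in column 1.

20.5 km

Take the compensation level at the base of the deeper column (depth z_c below the surface of column 1) and equate Σ ρ_i t_i down to z_c; mantle fills any gap and the z_c terms cancel.
Column 1: 4.92×2.36 + 17.4×2.77 + x×3.03 + (z_c − 22.32 − x)×3.32
Column 2: 1.33×0 + 18.6×2.8 + 18.1×2.98 + (z_c − 1.33 − 36.7)×3.32
The z_c×3.32 term appears on both sides and cancels. Collect the known terms of each column as K = Σ(ρt)_known − 3.32 × (depth of known layers): K_1 = 59.8092 − 3.32×22.32 = −14.2932; K_2 = 106.018 − 3.32×(1.33 + 36.7) = −20.2416.
Balance: K_1 − x×(3.32 − 3.03) = K_2, so x = (K_1 − K_2)/(3.32 − 3.03) = 5.9484/0.29 = 20.5 km.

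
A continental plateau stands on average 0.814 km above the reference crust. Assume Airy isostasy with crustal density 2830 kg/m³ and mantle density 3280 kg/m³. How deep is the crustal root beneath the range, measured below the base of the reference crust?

5.12 km

For local isostatic compensation: the weight of the topography is balanced by the buoyancy of the root, ρ_c h = (ρ_m − ρ_c) r.
r = h · ρ_c / (ρ_m − ρ_c) = 0.814 km × 2830 / (3280 − 2830) = 5.12 km.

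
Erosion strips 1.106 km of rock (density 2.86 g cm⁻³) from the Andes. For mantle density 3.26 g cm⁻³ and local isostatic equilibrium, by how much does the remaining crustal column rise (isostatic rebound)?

0.97 km

Unloading: uplift u = e ρ_c/ρ_m = 1.106 km × 2.86/3.26 = 0.97 km.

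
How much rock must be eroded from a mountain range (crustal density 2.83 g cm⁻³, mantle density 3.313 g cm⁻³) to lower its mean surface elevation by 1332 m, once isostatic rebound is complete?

Net drop Δ = e − u = e − e ρ_c/ρ_m = e (ρ_m − ρ_c)/ρ_m.
e = Δ ρ_m/(ρ_m − ρ_c) = 1332 m × 3.313/0.483 = 9140 m.

9140 m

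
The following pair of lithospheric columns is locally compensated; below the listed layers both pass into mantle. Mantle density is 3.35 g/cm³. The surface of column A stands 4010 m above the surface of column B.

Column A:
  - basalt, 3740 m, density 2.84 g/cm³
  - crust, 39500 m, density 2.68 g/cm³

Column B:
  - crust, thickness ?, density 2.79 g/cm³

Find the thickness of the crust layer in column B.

Take the compensation level at the base of the deeper column (depth z_c below the surface of column A) and equate Σ ρ_i t_i down to z_c; mantle fills any gap and the z_c terms cancel.
Column A: 3740×2.84 + 39500×2.68 + (z_c − 43240)×3.35
Column B: 4010×0 + x×2.79 + (z_c − 4010 − 0 − x)×3.35
The z_c×3.35 term appears on both sides and cancels. Collect the known terms of each column as K = Σ(ρt)_known − 3.35 × (depth of known layers): K_A = 116481.6 − 3.35×43240 = −28372.4; K_B = 0 − 3.35×(4010 + 0) = −13433.5.
Balance: K_A = K_B − x×(3.35 − 2.79), so x = (K_B − K_A)/(3.35 − 2.79) = 14938.9/0.56 = 26700 m.

26700 m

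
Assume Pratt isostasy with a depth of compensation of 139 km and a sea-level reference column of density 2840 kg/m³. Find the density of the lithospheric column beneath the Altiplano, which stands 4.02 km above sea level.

Pratt balance: ρ_ref D = ρ (D + h).
ρ = ρ_ref D/(D + h) = 2840 × 139 km/(139 km + 4.02 km) = 2760 kg/m³.

2760 kg/m³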